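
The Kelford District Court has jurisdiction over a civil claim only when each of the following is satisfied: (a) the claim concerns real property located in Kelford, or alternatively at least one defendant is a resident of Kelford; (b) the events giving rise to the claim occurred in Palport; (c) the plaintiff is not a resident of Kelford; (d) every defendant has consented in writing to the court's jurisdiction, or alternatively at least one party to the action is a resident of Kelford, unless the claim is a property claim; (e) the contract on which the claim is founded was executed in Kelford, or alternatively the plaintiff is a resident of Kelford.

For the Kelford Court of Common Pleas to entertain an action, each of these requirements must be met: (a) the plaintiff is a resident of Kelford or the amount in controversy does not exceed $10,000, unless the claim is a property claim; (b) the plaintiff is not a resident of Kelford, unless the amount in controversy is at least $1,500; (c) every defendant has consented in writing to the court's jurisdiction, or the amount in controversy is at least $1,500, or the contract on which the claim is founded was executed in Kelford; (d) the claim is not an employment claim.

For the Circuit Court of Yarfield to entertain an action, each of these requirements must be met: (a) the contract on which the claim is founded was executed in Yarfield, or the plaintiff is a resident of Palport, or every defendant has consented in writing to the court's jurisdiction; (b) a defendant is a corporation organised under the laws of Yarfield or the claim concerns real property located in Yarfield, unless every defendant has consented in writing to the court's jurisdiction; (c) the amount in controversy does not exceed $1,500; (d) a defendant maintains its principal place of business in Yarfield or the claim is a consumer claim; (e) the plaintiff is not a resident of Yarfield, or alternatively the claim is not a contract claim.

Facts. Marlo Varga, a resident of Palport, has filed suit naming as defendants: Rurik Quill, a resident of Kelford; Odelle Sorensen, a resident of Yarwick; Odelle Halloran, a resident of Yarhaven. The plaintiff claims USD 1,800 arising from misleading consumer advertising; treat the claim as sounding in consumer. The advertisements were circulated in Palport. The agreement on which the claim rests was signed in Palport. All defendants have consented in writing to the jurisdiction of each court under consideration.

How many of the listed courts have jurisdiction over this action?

1

The Kelford District Court:
  (a) Rurik Quill resides in Kelford — that alternative is enough. Met.
  (b) The operative events occurred in Palport. Met.
  (c) The plaintiff resides in Palport, which is not Kelford. Satisfied.
  (d) Every defendant has filed written consent, so this disjunct is met. Met.
  (e) The contract was executed in Palport, not Kelford; the plaintiff resides in Palport, not Kelford — every alternative fails. Not satisfied.
  → At least one condition fails; no jurisdiction.
The Kelford Court of Common Pleas:
  (a) The amount in controversy is USD 1,800, within the USD 10,000 ceiling, which satisfies one of the alternatives. Satisfied.
  (b) The plaintiff resides in Palport, which is not Kelford. Satisfied.
  (c) Every defendant has filed written consent — that alternative is enough. Satisfied.
  (d) The claim is a consumer claim, not an employment claim. Met.
  → All conditions met; jurisdiction exists.
The Circuit Court of Yarfield:
  (a) The plaintiff resides in Palport — that alternative is enough. Satisfied.
  (b) No defendant is a corporation; the claim does not concern real property — every alternative fails. But every defendant has filed written consent, and the 'unless' clause therefore excuses the requirement. Condition met.
  (c) The amount in controversy is 1,800 dollars, above the USD 1,500 ceiling. Fails.
  (d) The claim is a consumer claim — that alternative is enough. Met.
  (e) The plaintiff resides in Palport, which is not Yarfield — that alternative is enough. Met.
  → No jurisdiction.
Courts with jurisdiction: the Kelford Court of Common Pleas — 1 in total.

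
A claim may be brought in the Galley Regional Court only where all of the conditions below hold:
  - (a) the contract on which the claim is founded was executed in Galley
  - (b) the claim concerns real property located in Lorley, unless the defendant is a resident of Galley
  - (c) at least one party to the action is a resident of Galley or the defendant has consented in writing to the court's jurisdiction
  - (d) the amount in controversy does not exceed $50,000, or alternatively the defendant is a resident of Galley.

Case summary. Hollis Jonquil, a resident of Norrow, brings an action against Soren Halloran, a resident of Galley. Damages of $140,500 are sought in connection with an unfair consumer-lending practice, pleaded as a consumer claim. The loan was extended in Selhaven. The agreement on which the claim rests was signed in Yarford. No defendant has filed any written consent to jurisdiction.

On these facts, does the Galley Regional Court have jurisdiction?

The Galley Regional Court:
  (a) The contract was executed in Yarford, not Galley. Condition not met.
  (b) The claim does not concern real property. However, the defendant resides in Galley, so the 'unless' proviso supplies this condition. Condition met.
  (c) Soren Halloran resides in Galley, so this disjunct is met. Satisfied.
  (d) The defendant resides in Galley, so this disjunct is met. Met.
  → At least one condition fails; no jurisdiction.

No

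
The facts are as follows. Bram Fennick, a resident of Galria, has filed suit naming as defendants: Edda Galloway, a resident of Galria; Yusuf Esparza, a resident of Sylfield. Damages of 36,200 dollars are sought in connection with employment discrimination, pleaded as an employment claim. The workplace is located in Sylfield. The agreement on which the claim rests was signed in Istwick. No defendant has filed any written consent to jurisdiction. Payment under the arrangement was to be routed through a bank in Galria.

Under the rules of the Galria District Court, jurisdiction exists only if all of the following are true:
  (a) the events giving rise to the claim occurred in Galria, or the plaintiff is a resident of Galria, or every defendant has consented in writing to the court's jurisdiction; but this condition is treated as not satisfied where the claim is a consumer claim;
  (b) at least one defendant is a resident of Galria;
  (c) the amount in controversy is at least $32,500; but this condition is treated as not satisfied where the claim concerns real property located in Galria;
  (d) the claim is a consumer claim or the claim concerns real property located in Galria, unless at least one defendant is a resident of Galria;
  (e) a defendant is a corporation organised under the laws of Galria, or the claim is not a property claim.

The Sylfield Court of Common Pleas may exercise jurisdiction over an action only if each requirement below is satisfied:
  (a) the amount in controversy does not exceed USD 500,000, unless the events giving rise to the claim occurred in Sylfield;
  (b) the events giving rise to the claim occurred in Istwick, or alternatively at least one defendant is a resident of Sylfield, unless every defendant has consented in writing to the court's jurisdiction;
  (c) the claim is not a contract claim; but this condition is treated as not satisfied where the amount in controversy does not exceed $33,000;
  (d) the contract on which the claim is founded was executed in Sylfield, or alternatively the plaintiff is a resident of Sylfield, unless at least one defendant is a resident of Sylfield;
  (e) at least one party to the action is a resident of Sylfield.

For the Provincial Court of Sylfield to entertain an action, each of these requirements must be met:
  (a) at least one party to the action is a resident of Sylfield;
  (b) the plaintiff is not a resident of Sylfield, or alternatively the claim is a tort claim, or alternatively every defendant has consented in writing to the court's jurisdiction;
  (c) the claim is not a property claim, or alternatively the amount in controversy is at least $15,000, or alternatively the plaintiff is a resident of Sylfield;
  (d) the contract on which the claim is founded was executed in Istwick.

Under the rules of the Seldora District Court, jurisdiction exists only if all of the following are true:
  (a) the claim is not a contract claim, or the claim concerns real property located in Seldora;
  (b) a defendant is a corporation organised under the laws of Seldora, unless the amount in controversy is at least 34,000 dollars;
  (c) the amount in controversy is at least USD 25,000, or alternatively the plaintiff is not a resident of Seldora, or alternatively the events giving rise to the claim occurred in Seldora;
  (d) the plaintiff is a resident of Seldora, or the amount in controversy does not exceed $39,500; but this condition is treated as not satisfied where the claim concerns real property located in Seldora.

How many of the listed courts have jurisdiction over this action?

The Galria District Court:
  (a) The plaintiff resides in Galria, which satisfies one of the alternatives. The carve-out does not apply: the claim is an employment claim, not a consumer claim. Satisfied.
  (b) Edda Galloway resides in Galria. Condition met.
  (c) The amount in controversy is 36,200 dollars, which meets the $32,500 floor. The exception is not triggered, since the claim does not concern real property. Satisfied.
  (d) The claim is an employment claim, not a consumer claim; the claim does not concern real property — no alternative holds. The proviso rescues it, though: Edda Galloway resides in Galria. Met.
  (e) The claim is an employment claim, not a property claim, so this disjunct is met. Condition met.
  → The court has jurisdiction.
The Sylfield Court of Common Pleas:
  (a) The amount in controversy is 36,200 dollars, within the 500,000 dollars ceiling. Met.
  (b) Yusuf Esparza resides in Sylfield, which satisfies one of the alternatives. Condition met.
  (c) The claim is an employment claim, not a contract claim. The carve-out does not apply: the amount in controversy is 36,200 dollars, above the USD 33,000 ceiling. Met.
  (d) The contract was executed in Istwick, not Sylfield; the plaintiff resides in Galria, not Sylfield — every alternative fails. But Yusuf Esparza resides in Sylfield, and the 'unless' clause therefore excuses the requirement. Condition met.
  (e) Yusuf Esparza resides in Sylfield. Met.
  → Jurisdiction lies.
The Provincial Court of Sylfield:
  (a) Yusuf Esparza resides in Sylfield. Satisfied.
  (b) The plaintiff resides in Galria, which is not Sylfield, which satisfies one of the alternatives. Condition met.
  (c) The claim is an employment claim, not a property claim, so this disjunct is met. Satisfied.
  (d) The contract was executed in Istwick. Met.
  → Every requirement is satisfied — jurisdiction.
The Seldora District Court:
  (a) The claim is an employment claim, not a contract claim — that alternative is enough. Condition met.
  (b) No defendant is a corporation. The proviso rescues it, though: the amount in controversy is 36,200 dollars, which meets the 34,000 dollars floor. Met.
  (c) The amount in controversy is USD 36,200, which meets the USD 25,000 floor, which satisfies one of the alternatives. Satisfied.
  (d) The amount in controversy is USD 36,200, within the USD 39,500 ceiling — that alternative is enough. And the carve-out is inapplicable — the claim does not concern real property. Met.
  → Jurisdiction lies.
Courts with jurisdiction: the Galria District Court, the Sylfield Court of Common Pleas, the Provincial Court of Sylfield, the Seldora District Court — 4 in total.

4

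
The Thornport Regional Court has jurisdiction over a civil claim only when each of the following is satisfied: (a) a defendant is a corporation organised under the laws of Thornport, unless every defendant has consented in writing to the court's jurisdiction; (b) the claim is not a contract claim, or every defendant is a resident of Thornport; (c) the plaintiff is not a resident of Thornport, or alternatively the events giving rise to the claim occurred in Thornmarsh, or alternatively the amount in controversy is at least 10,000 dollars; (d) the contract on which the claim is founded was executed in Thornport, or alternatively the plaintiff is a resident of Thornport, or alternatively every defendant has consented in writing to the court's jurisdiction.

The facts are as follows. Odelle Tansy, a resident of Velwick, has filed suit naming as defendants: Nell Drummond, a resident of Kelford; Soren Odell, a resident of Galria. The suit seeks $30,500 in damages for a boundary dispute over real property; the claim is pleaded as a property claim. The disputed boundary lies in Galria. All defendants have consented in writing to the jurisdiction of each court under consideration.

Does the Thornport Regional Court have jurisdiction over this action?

The Thornport Regional Court:
  (a) No defendant is a corporation. The proviso rescues it, though: every defendant has filed written consent. Satisfied.
  (b) The claim is a property claim, not a contract claim, so one alternative holds. Condition met.
  (c) The plaintiff resides in Velwick, which is not Thornport, so this disjunct is met. Satisfied.
  (d) Every defendant has filed written consent, which satisfies one of the alternatives. Condition met.
  → All conditions met; jurisdiction exists.

Yes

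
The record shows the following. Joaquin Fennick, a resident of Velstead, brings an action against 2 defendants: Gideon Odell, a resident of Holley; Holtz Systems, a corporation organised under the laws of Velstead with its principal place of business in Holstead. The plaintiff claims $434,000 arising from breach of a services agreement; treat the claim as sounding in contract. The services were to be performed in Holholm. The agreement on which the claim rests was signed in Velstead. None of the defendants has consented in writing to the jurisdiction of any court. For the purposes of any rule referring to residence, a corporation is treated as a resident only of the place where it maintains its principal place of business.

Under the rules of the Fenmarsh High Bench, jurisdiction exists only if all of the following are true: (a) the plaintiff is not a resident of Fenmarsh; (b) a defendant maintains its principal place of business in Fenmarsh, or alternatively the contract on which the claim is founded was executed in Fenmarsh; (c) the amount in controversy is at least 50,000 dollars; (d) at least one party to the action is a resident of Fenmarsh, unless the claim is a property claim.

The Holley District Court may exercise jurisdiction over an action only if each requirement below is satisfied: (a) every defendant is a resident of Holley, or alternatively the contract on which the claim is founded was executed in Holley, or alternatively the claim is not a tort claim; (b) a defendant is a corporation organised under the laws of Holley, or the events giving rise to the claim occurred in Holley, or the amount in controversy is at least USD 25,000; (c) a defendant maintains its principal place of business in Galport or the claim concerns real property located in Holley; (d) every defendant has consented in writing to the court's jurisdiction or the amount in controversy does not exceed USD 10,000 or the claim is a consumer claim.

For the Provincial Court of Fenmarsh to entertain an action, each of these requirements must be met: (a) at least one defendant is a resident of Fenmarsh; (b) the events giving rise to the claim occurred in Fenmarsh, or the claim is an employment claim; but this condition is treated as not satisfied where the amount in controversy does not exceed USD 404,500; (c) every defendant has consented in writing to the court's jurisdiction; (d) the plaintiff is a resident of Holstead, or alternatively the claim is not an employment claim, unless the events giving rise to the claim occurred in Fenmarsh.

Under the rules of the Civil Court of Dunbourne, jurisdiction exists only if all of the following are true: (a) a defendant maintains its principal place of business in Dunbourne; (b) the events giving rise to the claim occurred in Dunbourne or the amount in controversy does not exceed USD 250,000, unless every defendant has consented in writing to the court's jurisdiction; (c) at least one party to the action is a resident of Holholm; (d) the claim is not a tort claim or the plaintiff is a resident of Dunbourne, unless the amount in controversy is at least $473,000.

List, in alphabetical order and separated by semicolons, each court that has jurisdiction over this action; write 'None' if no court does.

The Fenmarsh High Bench:
  (a) The plaintiff resides in Velstead, which is not Fenmarsh. Met.
  (b) The corporate defendant(s) have their principal place of business in Holstead, not Fenmarsh; the contract was executed in Velstead, not Fenmarsh — none of the alternatives is met. Not met.
  (c) The amount in controversy is $434,000, which meets the 50,000 dollars floor. Satisfied.
  (d) No party resides in Fenmarsh. And the claim is a contract claim, not a property claim, so the proviso does not save it. Fails.
  → No jurisdiction.
The Holley District Court:
  (a) The claim is a contract claim, not a tort claim, which satisfies one of the alternatives. Condition met.
  (b) The amount in controversy is USD 434,000, which meets the 25,000 dollars floor, which satisfies one of the alternatives. Condition met.
  (c) The corporate defendant(s) have their principal place of business in Holstead, not Galport; the claim does not concern real property — none of the alternatives is met. Not satisfied.
  (d) No such written consent has been filed; the amount in controversy is 434,000 dollars, above the USD 10,000 ceiling; the claim is a contract claim, not a consumer claim — every alternative fails. Condition not met.
  → Not every requirement is met — no jurisdiction.
The Provincial Court of Fenmarsh:
  (a) No defendant resides in Fenmarsh (they reside in Holley, Holstead). Not met.
  (b) The operative events occurred in Holholm, not Fenmarsh; the claim is a contract claim, not an employment claim — no alternative holds. Condition not met.
  (c) No such written consent has been filed. Not met.
  (d) The claim is a contract claim, not an employment claim — that alternative is enough. Met.
  → No jurisdiction.
The Civil Court of Dunbourne:
  (a) The corporate defendant(s) have their principal place of business in Holstead, not Dunbourne. Fails.
  (b) The operative events occurred in Holholm, not Dunbourne; the amount in controversy is USD 434,000, above the USD 250,000 ceiling — no alternative holds. And no such written consent has been filed, so the proviso does not save it. Condition not met.
  (c) No party resides in Holholm. Not satisfied.
  (d) The claim is a contract claim, not a tort claim — that alternative is enough. Met.
  → The court lacks jurisdiction.

None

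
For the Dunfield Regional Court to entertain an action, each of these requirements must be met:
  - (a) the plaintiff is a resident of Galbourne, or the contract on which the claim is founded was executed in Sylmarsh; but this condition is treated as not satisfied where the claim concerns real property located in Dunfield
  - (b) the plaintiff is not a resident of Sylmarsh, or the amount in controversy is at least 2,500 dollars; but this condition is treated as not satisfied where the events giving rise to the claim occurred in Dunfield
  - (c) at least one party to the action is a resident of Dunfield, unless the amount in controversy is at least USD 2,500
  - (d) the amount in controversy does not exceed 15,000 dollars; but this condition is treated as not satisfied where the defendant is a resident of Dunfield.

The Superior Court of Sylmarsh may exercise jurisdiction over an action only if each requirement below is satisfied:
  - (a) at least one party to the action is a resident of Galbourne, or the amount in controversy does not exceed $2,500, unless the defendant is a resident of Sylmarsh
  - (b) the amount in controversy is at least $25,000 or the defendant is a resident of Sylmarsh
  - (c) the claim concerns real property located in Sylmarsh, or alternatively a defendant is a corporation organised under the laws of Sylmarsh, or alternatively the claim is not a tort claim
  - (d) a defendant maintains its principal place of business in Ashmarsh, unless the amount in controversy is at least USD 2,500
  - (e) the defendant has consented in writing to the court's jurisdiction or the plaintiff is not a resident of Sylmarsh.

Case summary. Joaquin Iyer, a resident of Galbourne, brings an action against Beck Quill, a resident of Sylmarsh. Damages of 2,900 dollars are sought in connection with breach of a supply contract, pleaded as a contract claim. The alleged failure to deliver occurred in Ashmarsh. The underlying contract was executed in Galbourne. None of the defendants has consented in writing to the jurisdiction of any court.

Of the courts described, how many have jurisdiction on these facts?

2

The Dunfield Regional Court:
  (a) The plaintiff resides in Galbourne, which satisfies one of the alternatives. The carve-out does not apply: the claim does not concern real property. Satisfied.
  (b) The plaintiff resides in Galbourne, which is not Sylmarsh — that alternative is enough. The carve-out does not apply: the operative events occurred in Ashmarsh, not Dunfield. Met.
  (c) No party resides in Dunfield. However, the amount in controversy is $2,900, which meets the $2,500 floor, so the 'unless' proviso supplies this condition. Satisfied.
  (d) The amount in controversy is $2,900, within the 15,000 dollars ceiling. And the carve-out is inapplicable — the defendant resides in Sylmarsh, not Dunfield. Condition met.
  → The court has jurisdiction.
The Superior Court of Sylmarsh:
  (a) Joaquin Iyer resides in Galbourne, so this disjunct is met. Satisfied.
  (b) The defendant resides in Sylmarsh, so one alternative holds. Satisfied.
  (c) The claim is a contract claim, not a tort claim, so this disjunct is met. Met.
  (d) No defendant is a corporation. However, the amount in controversy is 2,900 dollars, which meets the $2,500 floor, so the 'unless' proviso supplies this condition. Satisfied.
  (e) The plaintiff resides in Galbourne, which is not Sylmarsh — that alternative is enough. Satisfied.
  → Every requirement is satisfied — jurisdiction.
Courts with jurisdiction: the Dunfield Regional Court, the Superior Court of Sylmarsh — 2 in total.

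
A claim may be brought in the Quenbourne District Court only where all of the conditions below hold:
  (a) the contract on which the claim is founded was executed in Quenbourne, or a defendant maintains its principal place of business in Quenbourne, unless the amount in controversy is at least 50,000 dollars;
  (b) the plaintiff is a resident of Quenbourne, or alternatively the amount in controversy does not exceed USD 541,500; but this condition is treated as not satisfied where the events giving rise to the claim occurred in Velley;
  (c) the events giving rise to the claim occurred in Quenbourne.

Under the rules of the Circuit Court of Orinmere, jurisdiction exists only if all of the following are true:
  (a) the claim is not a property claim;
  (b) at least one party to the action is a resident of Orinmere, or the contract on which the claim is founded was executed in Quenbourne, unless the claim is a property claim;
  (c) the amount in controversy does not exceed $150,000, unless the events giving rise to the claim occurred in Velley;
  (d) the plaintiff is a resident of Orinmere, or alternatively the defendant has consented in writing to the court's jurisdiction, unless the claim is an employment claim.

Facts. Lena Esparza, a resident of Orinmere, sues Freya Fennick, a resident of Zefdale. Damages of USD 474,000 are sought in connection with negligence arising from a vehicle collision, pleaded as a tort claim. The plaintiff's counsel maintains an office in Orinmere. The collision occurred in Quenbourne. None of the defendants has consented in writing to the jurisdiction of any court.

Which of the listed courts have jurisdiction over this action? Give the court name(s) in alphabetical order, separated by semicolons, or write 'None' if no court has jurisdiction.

the Quenbourne District Court

The Quenbourne District Court:
  (a) No contract (and hence no place of execution) is alleged; no defendant is a corporation — every alternative fails. The proviso rescues it, though: the amount in controversy is USD 474,000, which meets the 50,000 dollars floor. Satisfied.
  (b) The amount in controversy is USD 474,000, within the USD 541,500 ceiling, which satisfies one of the alternatives. The carve-out does not apply: the operative events occurred in Quenbourne, not Velley. Met.
  (c) The operative events occurred in Quenbourne. Condition met.
  → Jurisdiction lies.
The Circuit Court of Orinmere:
  (a) The claim is a tort claim, not a property claim. Condition met.
  (b) Lena Esparza resides in Orinmere — that alternative is enough. Met.
  (c) The amount in controversy is USD 474,000, above the 150,000 dollars ceiling. The proviso offers no rescue either, since the operative events occurred in Quenbourne, not Velley. Not satisfied.
  (d) The plaintiff resides in Orinmere, which satisfies one of the alternatives. Satisfied.
  → At least one condition fails; no jurisdiction.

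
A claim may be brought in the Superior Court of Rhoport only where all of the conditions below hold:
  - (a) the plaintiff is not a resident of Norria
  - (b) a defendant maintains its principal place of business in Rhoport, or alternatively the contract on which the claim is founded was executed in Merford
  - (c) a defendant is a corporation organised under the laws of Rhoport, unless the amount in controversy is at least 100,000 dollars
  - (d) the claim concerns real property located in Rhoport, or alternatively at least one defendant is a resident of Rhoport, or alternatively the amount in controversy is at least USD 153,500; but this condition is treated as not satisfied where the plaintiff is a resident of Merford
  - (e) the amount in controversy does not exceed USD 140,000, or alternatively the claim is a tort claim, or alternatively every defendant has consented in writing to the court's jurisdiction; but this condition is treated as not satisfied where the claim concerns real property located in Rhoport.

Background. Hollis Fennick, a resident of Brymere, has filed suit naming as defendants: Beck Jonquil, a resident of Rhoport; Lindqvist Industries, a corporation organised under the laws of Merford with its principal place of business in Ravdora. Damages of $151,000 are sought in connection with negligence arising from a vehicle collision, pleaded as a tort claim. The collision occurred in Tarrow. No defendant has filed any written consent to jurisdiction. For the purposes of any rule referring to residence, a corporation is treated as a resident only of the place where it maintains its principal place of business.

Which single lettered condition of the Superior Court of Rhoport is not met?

(b)

The Superior Court of Rhoport:
  (a) The plaintiff resides in Brymere, which is not Norria. Condition met.
  (b) The corporate defendant(s) have their principal place of business in Ravdora, not Rhoport; no contract (and hence no place of execution) is alleged — every alternative fails. Not satisfied.
  (c) The corporate defendant(s) are organised in Merford, not Rhoport. The proviso rescues it, though: the amount in controversy is USD 151,000, which meets the $100,000 floor. Satisfied.
  (d) Beck Jonquil resides in Rhoport — that alternative is enough. The exception is not triggered, since the plaintiff resides in Brymere, not Merford. Condition met.
  (e) The claim is a tort claim, so this disjunct is met. The exception is not triggered, since the claim does not concern real property. Satisfied.
Only condition (b) fails.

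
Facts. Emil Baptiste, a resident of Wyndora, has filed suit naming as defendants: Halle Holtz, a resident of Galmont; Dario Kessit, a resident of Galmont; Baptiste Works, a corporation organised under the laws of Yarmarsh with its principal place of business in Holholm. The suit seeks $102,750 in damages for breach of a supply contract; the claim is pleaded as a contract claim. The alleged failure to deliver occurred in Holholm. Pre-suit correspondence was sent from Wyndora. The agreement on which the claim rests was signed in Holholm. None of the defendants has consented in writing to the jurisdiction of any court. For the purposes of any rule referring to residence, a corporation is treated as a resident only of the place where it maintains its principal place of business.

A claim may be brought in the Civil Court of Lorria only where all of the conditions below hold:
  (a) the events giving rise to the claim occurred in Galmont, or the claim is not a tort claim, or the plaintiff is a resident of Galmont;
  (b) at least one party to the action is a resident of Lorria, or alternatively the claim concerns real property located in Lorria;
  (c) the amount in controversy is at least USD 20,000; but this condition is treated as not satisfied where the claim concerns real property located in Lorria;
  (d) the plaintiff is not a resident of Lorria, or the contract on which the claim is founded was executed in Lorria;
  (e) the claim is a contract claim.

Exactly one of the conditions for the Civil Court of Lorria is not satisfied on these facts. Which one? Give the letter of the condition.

The Civil Court of Lorria:
  (a) The claim is a contract claim, not a tort claim, so this disjunct is met. Condition met.
  (b) No party resides in Lorria; the claim does not concern real property — no alternative holds. Not met.
  (c) The amount in controversy is USD 102,750, which meets the $20,000 floor. The exception is not triggered, since the claim does not concern real property. Condition met.
  (d) The plaintiff resides in Wyndora, which is not Lorria, so one alternative holds. Satisfied.
  (e) The claim is a contract claim. Condition met.
Only condition (b) fails.

(b)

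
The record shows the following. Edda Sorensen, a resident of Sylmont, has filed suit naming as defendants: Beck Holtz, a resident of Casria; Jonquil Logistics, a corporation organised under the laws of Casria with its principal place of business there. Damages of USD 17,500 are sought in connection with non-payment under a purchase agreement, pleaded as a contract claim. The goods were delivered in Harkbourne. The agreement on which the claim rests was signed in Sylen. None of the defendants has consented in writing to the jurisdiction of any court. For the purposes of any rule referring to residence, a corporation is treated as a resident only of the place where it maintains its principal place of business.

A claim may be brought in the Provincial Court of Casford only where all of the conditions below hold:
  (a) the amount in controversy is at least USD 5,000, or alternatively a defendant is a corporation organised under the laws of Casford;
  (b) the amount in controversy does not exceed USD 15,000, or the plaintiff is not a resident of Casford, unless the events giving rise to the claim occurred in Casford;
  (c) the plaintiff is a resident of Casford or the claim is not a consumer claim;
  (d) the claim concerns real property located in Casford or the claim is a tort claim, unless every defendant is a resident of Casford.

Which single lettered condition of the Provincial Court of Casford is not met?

(d)

The Provincial Court of Casford:
  (a) The amount in controversy is 17,500 dollars, which meets the USD 5,000 floor, which satisfies one of the alternatives. Satisfied.
  (b) The plaintiff resides in Sylmont, which is not Casford, so one alternative holds. Satisfied.
  (c) The claim is a contract claim, not a consumer claim — that alternative is enough. Condition met.
  (d) The claim does not concern real property; the claim is a contract claim, not a tort claim — every alternative fails. And the defendants reside as follows — Beck Holtz in Casria, Jonquil Logistics in Casria — not all in Casford, so the proviso does not save it. Condition not met.
Only condition (d) fails.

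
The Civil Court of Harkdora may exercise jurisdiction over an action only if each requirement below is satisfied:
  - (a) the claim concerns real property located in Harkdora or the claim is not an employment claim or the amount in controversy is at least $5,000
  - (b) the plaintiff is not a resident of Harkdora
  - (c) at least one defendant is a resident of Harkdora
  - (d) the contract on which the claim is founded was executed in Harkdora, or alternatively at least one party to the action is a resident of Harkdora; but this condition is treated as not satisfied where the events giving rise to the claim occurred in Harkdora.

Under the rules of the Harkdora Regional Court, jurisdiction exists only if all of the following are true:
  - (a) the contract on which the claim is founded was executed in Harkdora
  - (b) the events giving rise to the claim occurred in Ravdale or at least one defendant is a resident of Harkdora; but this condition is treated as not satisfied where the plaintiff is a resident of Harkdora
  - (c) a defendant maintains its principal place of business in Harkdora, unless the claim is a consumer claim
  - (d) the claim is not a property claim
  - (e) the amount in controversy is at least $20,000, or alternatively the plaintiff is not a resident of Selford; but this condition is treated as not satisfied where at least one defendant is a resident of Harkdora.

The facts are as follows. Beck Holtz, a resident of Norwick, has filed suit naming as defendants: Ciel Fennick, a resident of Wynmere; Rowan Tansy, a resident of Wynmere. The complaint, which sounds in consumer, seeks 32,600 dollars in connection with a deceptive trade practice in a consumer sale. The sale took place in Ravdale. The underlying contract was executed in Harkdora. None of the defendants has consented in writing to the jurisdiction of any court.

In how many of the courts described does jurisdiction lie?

1

The Civil Court of Harkdora:
  (a) The claim is a consumer claim, not an employment claim — that alternative is enough. Met.
  (b) The plaintiff resides in Norwick, which is not Harkdora. Met.
  (c) No defendant resides in Harkdora (they reside in Wynmere, Wynmere). Not met.
  (d) The contract was executed in Harkdora, so one alternative holds. The exception is not triggered, since the operative events occurred in Ravdale, not Harkdora. Met.
  → No jurisdiction.
The Harkdora Regional Court:
  (a) The contract was executed in Harkdora. Met.
  (b) The operative events occurred in Ravdale, which satisfies one of the alternatives. The carve-out does not apply: the plaintiff resides in Norwick, not Harkdora. Condition met.
  (c) No defendant is a corporation. However, the claim is a consumer claim, so the 'unless' proviso supplies this condition. Satisfied.
  (d) The claim is a consumer claim, not a property claim. Satisfied.
  (e) The amount in controversy is 32,600 dollars, which meets the $20,000 floor, which satisfies one of the alternatives. The exception is not triggered, since no defendant resides in Harkdora (they reside in Wynmere, Wynmere). Condition met.
  → Jurisdiction lies.
Courts with jurisdiction: the Harkdora Regional Court — 1 in total.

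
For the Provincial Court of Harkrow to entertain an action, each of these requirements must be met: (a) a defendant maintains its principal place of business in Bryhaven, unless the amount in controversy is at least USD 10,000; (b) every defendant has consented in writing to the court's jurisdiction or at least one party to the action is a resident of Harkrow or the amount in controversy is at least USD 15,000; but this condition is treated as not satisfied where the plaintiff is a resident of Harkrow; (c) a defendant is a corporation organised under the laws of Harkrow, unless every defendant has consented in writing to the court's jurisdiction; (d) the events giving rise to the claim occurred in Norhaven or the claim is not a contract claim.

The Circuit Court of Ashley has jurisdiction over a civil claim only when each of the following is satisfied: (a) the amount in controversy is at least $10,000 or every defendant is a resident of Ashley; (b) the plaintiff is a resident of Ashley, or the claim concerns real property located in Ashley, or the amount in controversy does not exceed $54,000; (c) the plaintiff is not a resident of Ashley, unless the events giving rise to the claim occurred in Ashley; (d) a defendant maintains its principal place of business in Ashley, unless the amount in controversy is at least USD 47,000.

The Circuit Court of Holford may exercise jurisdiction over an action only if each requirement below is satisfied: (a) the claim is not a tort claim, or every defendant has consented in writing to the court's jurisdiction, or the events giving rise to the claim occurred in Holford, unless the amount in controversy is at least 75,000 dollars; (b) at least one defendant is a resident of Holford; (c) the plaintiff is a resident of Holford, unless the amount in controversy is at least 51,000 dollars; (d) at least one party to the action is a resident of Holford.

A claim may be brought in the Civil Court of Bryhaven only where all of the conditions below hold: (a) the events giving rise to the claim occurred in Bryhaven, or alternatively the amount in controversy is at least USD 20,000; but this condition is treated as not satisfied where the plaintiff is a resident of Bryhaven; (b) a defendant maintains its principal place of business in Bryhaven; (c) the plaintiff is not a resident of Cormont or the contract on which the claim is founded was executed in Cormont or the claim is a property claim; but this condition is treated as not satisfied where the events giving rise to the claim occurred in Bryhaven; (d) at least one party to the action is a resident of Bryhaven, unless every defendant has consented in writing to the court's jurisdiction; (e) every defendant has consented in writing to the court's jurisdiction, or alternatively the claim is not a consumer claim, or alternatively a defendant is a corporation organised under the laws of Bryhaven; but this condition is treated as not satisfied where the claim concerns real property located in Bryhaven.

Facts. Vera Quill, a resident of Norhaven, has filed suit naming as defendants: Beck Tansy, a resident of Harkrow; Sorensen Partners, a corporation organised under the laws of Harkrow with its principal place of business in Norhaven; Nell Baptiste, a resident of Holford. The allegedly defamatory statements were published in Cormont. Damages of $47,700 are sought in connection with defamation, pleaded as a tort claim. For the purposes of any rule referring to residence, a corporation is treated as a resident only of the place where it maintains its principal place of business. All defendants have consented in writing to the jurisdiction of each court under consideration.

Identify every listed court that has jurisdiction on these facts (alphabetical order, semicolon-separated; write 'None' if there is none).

the Circuit Court of Ashley; the Provincial Court of Harkrow

The Provincial Court of Harkrow:
  (a) The corporate defendant(s) have their principal place of business in Norhaven, not Bryhaven. But the amount in controversy is $47,700, which meets the 10,000 dollars floor, and the 'unless' clause therefore excuses the requirement. Condition met.
  (b) Every defendant has filed written consent, so this disjunct is met. The carve-out does not apply: the plaintiff resides in Norhaven, not Harkrow. Condition met.
  (c) Sorensen Partners is organised under the laws of Harkrow. Condition met.
  (d) The claim is a tort claim, not a contract claim — that alternative is enough. Met.
  → All conditions met; jurisdiction exists.
The Circuit Court of Ashley:
  (a) The amount in controversy is $47,700, which meets the $10,000 floor, which satisfies one of the alternatives. Satisfied.
  (b) The amount in controversy is 47,700 dollars, within the USD 54,000 ceiling, which satisfies one of the alternatives. Met.
  (c) The plaintiff resides in Norhaven, which is not Ashley. Condition met.
  (d) The corporate defendant(s) have their principal place of business in Norhaven, not Ashley. The proviso rescues it, though: the amount in controversy is USD 47,700, which meets the $47,000 floor. Met.
  → The court has jurisdiction.
The Circuit Court of Holford:
  (a) Every defendant has filed written consent, so one alternative holds. Condition met.
  (b) Nell Baptiste resides in Holford. Satisfied.
  (c) The plaintiff resides in Norhaven, not Holford. Nor does the 'unless' clause help: the amount in controversy is USD 47,700, below the 51,000 dollars floor. Condition not met.
  (d) Nell Baptiste resides in Holford. Condition met.
  → No jurisdiction.
The Civil Court of Bryhaven:
  (a) The amount in controversy is $47,700, which meets the 20,000 dollars floor, so this disjunct is met. The carve-out does not apply: the plaintiff resides in Norhaven, not Bryhaven. Condition met.
  (b) The corporate defendant(s) have their principal place of business in Norhaven, not Bryhaven. Fails.
  (c) The plaintiff resides in Norhaven, which is not Cormont — that alternative is enough. The exception is not triggered, since the operative events occurred in Cormont, not Bryhaven. Condition met.
  (d) No party resides in Bryhaven. The proviso rescues it, though: every defendant has filed written consent. Condition met.
  (e) Every defendant has filed written consent, which satisfies one of the alternatives. The exception is not triggered, since the claim does not concern real property. Condition met.
  → Not every requirement is met — no jurisdiction.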